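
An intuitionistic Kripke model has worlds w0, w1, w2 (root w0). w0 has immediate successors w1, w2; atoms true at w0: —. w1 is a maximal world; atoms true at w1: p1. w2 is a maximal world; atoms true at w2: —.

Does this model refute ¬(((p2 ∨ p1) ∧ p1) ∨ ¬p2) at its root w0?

Yes

w0 ⊮ ¬(((p2 ∨ p1) ∧ p1) ∨ ¬p2) since w0 is accessible from w0 and w0 ⊩ ((p2 ∨ p1) ∧ p1) ∨ ¬p2.
w0 ⊩ ((p2 ∨ p1) ∧ p1) ∨ ¬p2 via the disjunct ¬p2.
So the root w0 does not force ¬(((p2 ∨ p1) ∧ p1) ∨ ¬p2); the model is a countermodel.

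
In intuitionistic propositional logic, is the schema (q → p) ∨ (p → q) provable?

This is the Gödel–Dummett linearity axiom, which is not intuitionistically valid.
A Kripke countermodel: worlds s0, s1, s2; order generated by s0 ≤ s1, s0 ≤ s2; atoms true at each world — s0:{}; s1:{q}; s2:{p}.
s0 ⊮ (q → p) ∨ (p → q): neither disjunct is forced at s0.
s0 ⊮ q → p: at the accessible world s1, s1 ⊩ q but s1 ⊮ p.
s1 lacks atom p, so s1 ⊮ p.
So the root s0 does not force the formula.

No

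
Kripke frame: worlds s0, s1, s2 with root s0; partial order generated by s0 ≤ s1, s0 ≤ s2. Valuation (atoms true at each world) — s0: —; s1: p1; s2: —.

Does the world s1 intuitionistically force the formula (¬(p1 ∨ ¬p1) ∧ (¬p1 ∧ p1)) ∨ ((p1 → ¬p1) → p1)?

Yes

s1 ⊩ (¬(p1 ∨ ¬p1) ∧ (¬p1 ∧ p1)) ∨ ((p1 → ¬p1) → p1) via the disjunct (p1 → ¬p1) → p1.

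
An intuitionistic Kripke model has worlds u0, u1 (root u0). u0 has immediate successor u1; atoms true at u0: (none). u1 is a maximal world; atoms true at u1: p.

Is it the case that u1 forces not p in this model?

No

u1 does not force not p since u1 is accessible from u1 and u1 forces p.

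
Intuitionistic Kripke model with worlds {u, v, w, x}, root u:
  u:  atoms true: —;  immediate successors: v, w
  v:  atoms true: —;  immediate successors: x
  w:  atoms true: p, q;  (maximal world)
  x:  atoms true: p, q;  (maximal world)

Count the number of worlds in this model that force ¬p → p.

4

u: forces it.
v: forces it.
w: forces it.
x: forces it.
Worlds forcing the formula: {u, v, w, x}.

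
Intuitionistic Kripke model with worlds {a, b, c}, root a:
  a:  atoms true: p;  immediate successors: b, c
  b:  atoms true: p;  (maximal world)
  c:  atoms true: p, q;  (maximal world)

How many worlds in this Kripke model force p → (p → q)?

a: does not force it — a ⊮ p → (p → q): already at a itself, a ⊩ p but a ⊮ p → q.
b: does not force it.
c: forces it.
Worlds forcing the formula: {c}.

1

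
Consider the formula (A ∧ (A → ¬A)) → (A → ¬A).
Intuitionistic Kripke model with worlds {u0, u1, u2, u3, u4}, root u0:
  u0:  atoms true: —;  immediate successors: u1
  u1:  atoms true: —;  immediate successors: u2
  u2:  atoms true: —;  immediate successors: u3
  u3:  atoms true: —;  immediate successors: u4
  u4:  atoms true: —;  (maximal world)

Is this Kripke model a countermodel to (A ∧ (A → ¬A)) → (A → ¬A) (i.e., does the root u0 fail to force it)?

u0 ⊩ (A ∧ (A → ¬A)) → (A → ¬A) vacuously: no world accessible from u0 forces the antecedent A ∧ (A → ¬A).
So the root u0 forces (A ∧ (A → ¬A)) → (A → ¬A); the model is not a countermodel.

No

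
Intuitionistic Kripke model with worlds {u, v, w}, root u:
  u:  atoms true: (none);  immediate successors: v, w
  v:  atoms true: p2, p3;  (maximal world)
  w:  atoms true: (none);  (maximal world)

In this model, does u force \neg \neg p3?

No

u \nVdash \neg \neg p3 since w is accessible from u and w \Vdash \neg p3.
w \Vdash \neg p3: no world accessible from w forces p3.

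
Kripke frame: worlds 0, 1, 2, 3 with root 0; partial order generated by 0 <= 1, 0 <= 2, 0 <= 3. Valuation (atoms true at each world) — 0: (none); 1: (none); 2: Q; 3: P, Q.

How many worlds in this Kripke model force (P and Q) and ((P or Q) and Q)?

0: does not force it — 0 does not force (P and Q) and ((P or Q) and Q) since 0 fails P and Q.
1: does not force it.
2: does not force it.
3: forces it.
Worlds forcing the formula: {3}.

1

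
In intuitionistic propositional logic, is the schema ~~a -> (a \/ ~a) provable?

No

This is a variant of double-negation elimination (deriving excluded middle from double negation), which is not intuitionistically valid.
A Kripke countermodel: worlds u0, u1; order generated by u0 <= u1; atoms true at each world — u0:{}; u1:{a}.
u0 ||-/- ~~a -> (a \/ ~a): already at u0 itself, u0 ||- ~~a but u0 ||-/- a \/ ~a.
u0 ||-/- a \/ ~a: neither disjunct is forced at u0.
u0 lacks atom a, so u0 ||-/- a.
So the root u0 does not force the formula.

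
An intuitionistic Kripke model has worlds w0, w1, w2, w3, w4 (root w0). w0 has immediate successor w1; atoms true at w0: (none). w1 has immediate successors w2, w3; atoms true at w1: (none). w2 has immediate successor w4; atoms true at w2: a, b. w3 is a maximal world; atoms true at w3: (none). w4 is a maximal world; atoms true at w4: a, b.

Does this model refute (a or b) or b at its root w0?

Yes

w0 does not force (a or b) or b: neither disjunct is forced at w0.
w0 does not force a or b: neither disjunct is forced at w0.
w0 lacks atom a, so w0 does not force a.
So the root w0 does not force (a or b) or b; the model is a countermodel.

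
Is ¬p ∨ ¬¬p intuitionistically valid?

This is the weak law of excluded middle, which is not intuitionistically valid.
A Kripke countermodel: worlds 0, 1, 2; order generated by 0 ≤ 1, 0 ≤ 2; atoms true at each world — 0:{}; 1:{p}; 2:{}.
0 ⊮ ¬p ∨ ¬¬p: neither disjunct is forced at 0.
0 ⊮ ¬p since 1 is accessible from 0 and 1 ⊩ p.
So the root 0 does not force the formula.

No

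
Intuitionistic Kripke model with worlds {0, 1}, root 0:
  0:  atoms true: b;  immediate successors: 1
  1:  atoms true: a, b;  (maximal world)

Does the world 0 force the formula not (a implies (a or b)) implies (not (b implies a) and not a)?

0 forces not (a implies (a or b)) implies (not (b implies a) and not a) vacuously: no world accessible from 0 forces the antecedent not (a implies (a or b)).

Yes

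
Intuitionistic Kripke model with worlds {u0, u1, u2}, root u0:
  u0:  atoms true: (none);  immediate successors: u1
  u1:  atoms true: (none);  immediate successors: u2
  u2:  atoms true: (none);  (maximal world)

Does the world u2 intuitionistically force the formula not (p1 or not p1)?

No

u2 does not force not (p1 or not p1) since u2 is accessible from u2 and u2 forces p1 or not p1.
u2 forces p1 or not p1 via the disjunct not p1.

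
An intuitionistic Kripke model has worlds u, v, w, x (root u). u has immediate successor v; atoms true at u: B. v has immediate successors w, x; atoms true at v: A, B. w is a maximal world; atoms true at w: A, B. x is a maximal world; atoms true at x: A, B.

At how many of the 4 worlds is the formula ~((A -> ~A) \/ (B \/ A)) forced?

0

u: does not force it — u ||-/- ~((A -> ~A) \/ (B \/ A)) since u is accessible from u and u ||- (A -> ~A) \/ (B \/ A).
v: does not force it — v ||-/- ~((A -> ~A) \/ (B \/ A)) since v is accessible from v and v ||- (A -> ~A) \/ (B \/ A).
w: does not force it — w ||-/- ~((A -> ~A) \/ (B \/ A)) since w is accessible from w and w ||- (A -> ~A) \/ (B \/ A).
x: does not force it.
Worlds forcing the formula: { }.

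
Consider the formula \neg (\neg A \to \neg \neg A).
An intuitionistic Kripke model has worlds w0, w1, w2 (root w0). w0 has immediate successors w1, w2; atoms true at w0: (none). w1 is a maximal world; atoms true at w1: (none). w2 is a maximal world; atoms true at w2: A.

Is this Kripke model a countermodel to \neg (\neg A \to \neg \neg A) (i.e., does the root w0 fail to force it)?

w0 \nVdash \neg (\neg A \to \neg \neg A) since w2 is accessible from w0 and w2 \Vdash \neg A \to \neg \neg A.
w2 \Vdash \neg A \to \neg \neg A vacuously: no world accessible from w2 forces the antecedent \neg A.
So the root w0 does not force \neg (\neg A \to \neg \neg A); the model is a countermodel.

Yes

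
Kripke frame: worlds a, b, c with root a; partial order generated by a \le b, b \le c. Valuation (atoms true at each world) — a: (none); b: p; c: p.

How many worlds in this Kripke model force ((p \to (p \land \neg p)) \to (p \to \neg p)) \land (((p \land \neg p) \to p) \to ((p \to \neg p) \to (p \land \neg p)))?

3

a: forces it.
b: forces it.
c: forces it.
Worlds forcing the formula: {a, b, c}.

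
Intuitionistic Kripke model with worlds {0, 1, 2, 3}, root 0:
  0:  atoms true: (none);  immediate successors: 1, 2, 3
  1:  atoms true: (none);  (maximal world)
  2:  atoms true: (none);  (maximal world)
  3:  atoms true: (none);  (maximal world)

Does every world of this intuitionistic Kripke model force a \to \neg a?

Yes

0 \Vdash a \to \neg a vacuously: no world accessible from 0 forces the antecedent a.
Since the root 0 forces a \to \neg a and forcing is persistent (monotone upward), every world forces it.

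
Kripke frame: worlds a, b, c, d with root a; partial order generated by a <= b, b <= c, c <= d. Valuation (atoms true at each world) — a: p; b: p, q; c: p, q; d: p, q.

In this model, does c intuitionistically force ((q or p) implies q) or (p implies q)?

c forces ((q or p) implies q) or (p implies q) via the disjunct (q or p) implies q.

Yes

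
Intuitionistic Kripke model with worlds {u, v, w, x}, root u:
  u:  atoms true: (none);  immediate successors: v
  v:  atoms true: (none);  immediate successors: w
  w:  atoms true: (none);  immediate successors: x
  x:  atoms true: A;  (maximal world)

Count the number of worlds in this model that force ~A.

u: does not force it — u ||-/- ~A since x is accessible from u and x ||- A.
v: does not force it — v ||-/- ~A since x is accessible from v and x ||- A.
w: does not force it — w ||-/- ~A since x is accessible from w and x ||- A.
x: does not force it.
Worlds forcing the formula: { }.

0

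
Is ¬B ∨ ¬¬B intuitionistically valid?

This is the weak law of excluded middle, which is not intuitionistically valid.
A Kripke countermodel: worlds s0, s1, s2; order generated by s0 ≤ s1, s0 ≤ s2; atoms true at each world — s0:{}; s1:{B}; s2:{}.
s0 ⊮ ¬B ∨ ¬¬B: neither disjunct is forced at s0.
s0 ⊮ ¬B since s1 is accessible from s0 and s1 ⊩ B.
So the root s0 does not force the formula.

No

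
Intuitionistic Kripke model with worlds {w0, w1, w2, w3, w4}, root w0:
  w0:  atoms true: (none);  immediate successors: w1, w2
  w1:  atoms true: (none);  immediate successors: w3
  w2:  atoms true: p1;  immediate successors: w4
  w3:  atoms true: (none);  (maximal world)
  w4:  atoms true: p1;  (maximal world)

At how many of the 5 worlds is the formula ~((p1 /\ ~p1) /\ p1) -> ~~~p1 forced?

2

w0: does not force it — w0 ||-/- ~((p1 /\ ~p1) /\ p1) -> ~~~p1: already at w0 itself, w0 ||- ~((p1 /\ ~p1) /\ p1) but w0 ||-/- ~~~p1.
w1: forces it.
w2: does not force it — w2 ||-/- ~((p1 /\ ~p1) /\ p1) -> ~~~p1: already at w2 itself, w2 ||- ~((p1 /\ ~p1) /\ p1) but w2 ||-/- ~~~p1.
w3: forces it.
w4: does not force it — w4 ||-/- ~((p1 /\ ~p1) /\ p1) -> ~~~p1: already at w4 itself, w4 ||- ~((p1 /\ ~p1) /\ p1) but w4 ||-/- ~~~p1.
Worlds forcing the formula: {w1, w3}.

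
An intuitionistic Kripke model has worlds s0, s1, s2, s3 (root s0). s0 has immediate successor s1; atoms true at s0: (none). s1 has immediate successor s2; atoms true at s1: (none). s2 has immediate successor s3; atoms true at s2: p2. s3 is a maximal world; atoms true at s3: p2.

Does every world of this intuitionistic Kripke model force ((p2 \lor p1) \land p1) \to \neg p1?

s0 \Vdash ((p2 \lor p1) \land p1) \to \neg p1 vacuously: no world accessible from s0 forces the antecedent (p2 \lor p1) \land p1.
Since the root s0 forces ((p2 \lor p1) \land p1) \to \neg p1 and forcing is persistent (monotone upward), every world forces it.

Yes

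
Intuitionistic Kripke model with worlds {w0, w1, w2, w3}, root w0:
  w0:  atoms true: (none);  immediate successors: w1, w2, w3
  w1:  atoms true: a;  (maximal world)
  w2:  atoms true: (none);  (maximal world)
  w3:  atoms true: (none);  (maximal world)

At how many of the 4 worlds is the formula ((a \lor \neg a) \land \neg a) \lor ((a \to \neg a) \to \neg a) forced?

4

w0: forces it.
w1: forces it.
w2: forces it.
w3: forces it.
Worlds forcing the formula: {w0, w1, w2, w3}.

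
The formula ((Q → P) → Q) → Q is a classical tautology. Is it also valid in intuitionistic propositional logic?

This is Peirce's law, which is not intuitionistically valid.
A Kripke countermodel: worlds u, v; order generated by u ≤ v; atoms true at each world — u:{}; v:{Q}.
u ⊮ ((Q → P) → Q) → Q: already at u itself, u ⊩ (Q → P) → Q but u ⊮ Q.
u lacks atom Q, so u ⊮ Q.
So the root u does not force the formula.

No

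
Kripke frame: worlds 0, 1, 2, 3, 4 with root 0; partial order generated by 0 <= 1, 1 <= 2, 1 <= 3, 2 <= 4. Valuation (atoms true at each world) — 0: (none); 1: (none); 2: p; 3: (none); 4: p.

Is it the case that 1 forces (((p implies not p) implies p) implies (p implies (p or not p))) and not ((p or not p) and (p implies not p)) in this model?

1 does not force (((p implies not p) implies p) implies (p implies (p or not p))) and not ((p or not p) and (p implies not p)) since 1 fails not ((p or not p) and (p implies not p)).

No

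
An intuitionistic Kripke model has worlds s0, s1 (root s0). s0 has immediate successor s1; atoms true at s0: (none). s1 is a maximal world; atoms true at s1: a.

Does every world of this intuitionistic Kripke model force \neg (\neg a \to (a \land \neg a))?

No

Not every world: s0 \nVdash \neg (\neg a \to (a \land \neg a)).
s0 \nVdash \neg (\neg a \to (a \land \neg a)) since s0 is accessible from s0 and s0 \Vdash \neg a \to (a \land \neg a).
s0 \Vdash \neg a \to (a \land \neg a) vacuously: no world accessible from s0 forces the antecedent \neg a.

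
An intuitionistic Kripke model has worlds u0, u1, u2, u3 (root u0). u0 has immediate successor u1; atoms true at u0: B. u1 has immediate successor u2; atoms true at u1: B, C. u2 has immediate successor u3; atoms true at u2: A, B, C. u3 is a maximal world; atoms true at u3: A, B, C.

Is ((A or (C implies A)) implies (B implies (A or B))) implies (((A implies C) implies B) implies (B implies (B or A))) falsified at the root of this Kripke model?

u0 forces ((A or (C implies A)) implies (B implies (A or B))) implies (((A implies C) implies B) implies (B implies (B or A))): every world accessible from u0 that forces (A or (C implies A)) implies (B implies (A or B)) (namely u0, u1, u2, u3) also forces ((A implies C) implies B) implies (B implies (B or A)).
So the root u0 forces ((A or (C implies A)) implies (B implies (A or B))) implies (((A implies C) implies B) implies (B implies (B or A))); the model is not a countermodel.

No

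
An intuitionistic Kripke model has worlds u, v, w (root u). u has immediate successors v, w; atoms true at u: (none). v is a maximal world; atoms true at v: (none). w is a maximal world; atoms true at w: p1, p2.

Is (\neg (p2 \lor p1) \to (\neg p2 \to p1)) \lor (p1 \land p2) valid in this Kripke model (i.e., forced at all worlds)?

No

Not every world: u \nVdash (\neg (p2 \lor p1) \to (\neg p2 \to p1)) \lor (p1 \land p2).
u \nVdash (\neg (p2 \lor p1) \to (\neg p2 \to p1)) \lor (p1 \land p2): neither disjunct is forced at u.
u \nVdash \neg (p2 \lor p1) \to (\neg p2 \to p1): at the accessible world v, v \Vdash \neg (p2 \lor p1) but v \nVdash \neg p2 \to p1.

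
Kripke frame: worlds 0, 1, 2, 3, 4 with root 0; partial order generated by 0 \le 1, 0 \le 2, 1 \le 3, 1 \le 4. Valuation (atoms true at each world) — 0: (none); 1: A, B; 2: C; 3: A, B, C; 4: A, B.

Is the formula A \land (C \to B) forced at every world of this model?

No

Not every world: 0 \nVdash A \land (C \to B).
0 \nVdash A \land (C \to B) since 0 fails A.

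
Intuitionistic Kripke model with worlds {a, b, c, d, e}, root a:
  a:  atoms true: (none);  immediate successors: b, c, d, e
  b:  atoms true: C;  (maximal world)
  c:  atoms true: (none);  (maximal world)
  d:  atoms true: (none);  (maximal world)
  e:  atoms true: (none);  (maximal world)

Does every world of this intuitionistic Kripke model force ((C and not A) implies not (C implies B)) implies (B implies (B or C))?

Yes

a forces ((C and not A) implies not (C implies B)) implies (B implies (B or C)): every world accessible from a that forces (C and not A) implies not (C implies B) (namely a, b, c, d, e) also forces B implies (B or C).
Since the root a forces ((C and not A) implies not (C implies B)) implies (B implies (B or C)) and forcing is persistent (monotone upward), every world forces it.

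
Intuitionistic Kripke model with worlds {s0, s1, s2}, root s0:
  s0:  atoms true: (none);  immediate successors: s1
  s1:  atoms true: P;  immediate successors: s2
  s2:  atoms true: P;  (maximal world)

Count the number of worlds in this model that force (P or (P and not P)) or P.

s0: does not force it — s0 does not force (P or (P and not P)) or P: neither disjunct is forced at s0.
s1: forces it.
s2: forces it.
Worlds forcing the formula: {s1, s2}.

2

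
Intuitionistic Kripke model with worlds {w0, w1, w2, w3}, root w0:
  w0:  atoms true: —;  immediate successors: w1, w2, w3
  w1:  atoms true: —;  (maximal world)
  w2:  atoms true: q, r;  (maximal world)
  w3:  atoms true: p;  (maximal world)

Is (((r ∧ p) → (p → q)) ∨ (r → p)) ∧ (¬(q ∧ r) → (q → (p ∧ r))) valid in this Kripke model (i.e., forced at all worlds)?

Yes

w0 ⊩ (((r ∧ p) → (p → q)) ∨ (r → p)) ∧ (¬(q ∧ r) → (q → (p ∧ r))) since w0 forces both conjuncts.
Since the root w0 forces (((r ∧ p) → (p → q)) ∨ (r → p)) ∧ (¬(q ∧ r) → (q → (p ∧ r))) and forcing is persistent (monotone upward), every world forces it.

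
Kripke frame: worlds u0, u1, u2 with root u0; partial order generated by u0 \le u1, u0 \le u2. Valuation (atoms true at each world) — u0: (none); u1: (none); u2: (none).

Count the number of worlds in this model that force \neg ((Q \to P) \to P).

3

u0: forces it.
u1: forces it.
u2: forces it.
Worlds forcing the formula: {u0, u1, u2}.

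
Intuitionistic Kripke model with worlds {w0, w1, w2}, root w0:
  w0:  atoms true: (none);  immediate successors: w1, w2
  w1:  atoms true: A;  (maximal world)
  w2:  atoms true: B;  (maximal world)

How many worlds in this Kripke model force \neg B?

1

w0: does not force it — w0 \nVdash \neg B since w2 is accessible from w0 and w2 \Vdash B.
w1: forces it.
w2: does not force it — w2 \nVdash \neg B since w2 is accessible from w2 and w2 \Vdash B.
Worlds forcing the formula: {w1}.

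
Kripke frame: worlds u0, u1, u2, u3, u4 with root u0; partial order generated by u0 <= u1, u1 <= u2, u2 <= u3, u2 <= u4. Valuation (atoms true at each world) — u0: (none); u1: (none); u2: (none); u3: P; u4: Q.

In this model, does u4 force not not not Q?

u4 does not force not not not Q since u4 is accessible from u4 and u4 forces not not Q.
u4 forces not not Q: no world accessible from u4 forces not Q.

No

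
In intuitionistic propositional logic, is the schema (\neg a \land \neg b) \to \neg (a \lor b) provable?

This is a constructively valid De Morgan direction (conjunction of negations to negated disjunction), which is intuitionistically derivable.
If both \neg a and \neg b hold at a world, no accessible world forces a or forces b, so none forces a \lor b.

Yes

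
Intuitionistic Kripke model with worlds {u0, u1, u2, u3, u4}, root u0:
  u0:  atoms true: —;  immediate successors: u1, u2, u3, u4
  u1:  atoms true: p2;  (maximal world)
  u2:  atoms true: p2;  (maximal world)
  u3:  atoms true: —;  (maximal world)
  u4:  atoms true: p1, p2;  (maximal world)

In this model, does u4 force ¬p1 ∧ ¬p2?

u4 ⊮ ¬p1 ∧ ¬p2 since u4 fails ¬p1.

No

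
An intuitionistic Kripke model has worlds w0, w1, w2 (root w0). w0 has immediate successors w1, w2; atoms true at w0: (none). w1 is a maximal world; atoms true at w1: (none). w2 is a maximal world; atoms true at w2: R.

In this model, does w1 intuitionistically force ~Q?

w1 ||- ~Q: no world accessible from w1 forces Q.

Yes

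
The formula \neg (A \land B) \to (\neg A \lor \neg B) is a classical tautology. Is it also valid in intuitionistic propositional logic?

No

This is the constructively invalid direction of De Morgan's law for conjunction, which is not intuitionistically valid.
A Kripke countermodel: worlds a, b, c; order generated by a \le b, a \le c; atoms true at each world — a:{}; b:{A}; c:{B}.
a \nVdash \neg (A \land B) \to (\neg A \lor \neg B): already at a itself, a \Vdash \neg (A \land B) but a \nVdash \neg A \lor \neg B.
a \nVdash \neg A \lor \neg B: neither disjunct is forced at a.
a \nVdash \neg A since b is accessible from a and b \Vdash A.
So the root a does not force the formula.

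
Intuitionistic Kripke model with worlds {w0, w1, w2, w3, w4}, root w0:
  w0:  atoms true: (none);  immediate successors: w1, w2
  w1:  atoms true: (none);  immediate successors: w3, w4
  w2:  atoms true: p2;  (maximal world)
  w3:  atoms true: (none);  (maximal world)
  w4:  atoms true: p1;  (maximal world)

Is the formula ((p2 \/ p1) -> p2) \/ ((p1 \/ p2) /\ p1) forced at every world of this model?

No

Not every world: w0 ||-/- ((p2 \/ p1) -> p2) \/ ((p1 \/ p2) /\ p1).
w0 ||-/- ((p2 \/ p1) -> p2) \/ ((p1 \/ p2) /\ p1): neither disjunct is forced at w0.
w0 ||-/- (p2 \/ p1) -> p2: at the accessible world w4, w4 ||- p2 \/ p1 but w4 ||-/- p2.
w4 lacks atom p2, so w4 ||-/- p2.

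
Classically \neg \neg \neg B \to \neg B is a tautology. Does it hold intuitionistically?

This is triple-negation reduction, which is intuitionistically derivable.
Assume \neg \neg \neg B and suppose B. Then \neg \neg B (double-negation introduction), contradicting \neg \neg \neg B. So \neg B.

Yes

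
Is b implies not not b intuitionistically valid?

This is double-negation introduction, which is intuitionistically derivable.
If a world forces b then every accessible world forces b (persistence), so none forces not b; hence not not b.

Yes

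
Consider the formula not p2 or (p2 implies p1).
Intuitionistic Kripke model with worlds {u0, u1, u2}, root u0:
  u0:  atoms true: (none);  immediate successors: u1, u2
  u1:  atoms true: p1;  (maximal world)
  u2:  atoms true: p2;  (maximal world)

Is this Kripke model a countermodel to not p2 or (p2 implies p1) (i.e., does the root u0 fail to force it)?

Yes

u0 does not force not p2 or (p2 implies p1): neither disjunct is forced at u0.
u0 does not force not p2 since u2 is accessible from u0 and u2 forces p2.
So the root u0 does not force not p2 or (p2 implies p1); the model is a countermodel.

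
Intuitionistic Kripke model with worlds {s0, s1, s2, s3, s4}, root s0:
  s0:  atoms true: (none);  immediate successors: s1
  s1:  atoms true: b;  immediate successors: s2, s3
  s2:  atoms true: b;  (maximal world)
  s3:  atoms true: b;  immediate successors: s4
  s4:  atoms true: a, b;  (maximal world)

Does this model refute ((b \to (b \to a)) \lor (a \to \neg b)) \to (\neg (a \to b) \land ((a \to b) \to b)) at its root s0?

Yes

s0 \nVdash ((b \to (b \to a)) \lor (a \to \neg b)) \to (\neg (a \to b) \land ((a \to b) \to b)): at the accessible world s2, s2 \Vdash (b \to (b \to a)) \lor (a \to \neg b) but s2 \nVdash \neg (a \to b) \land ((a \to b) \to b).
s2 \nVdash \neg (a \to b) \land ((a \to b) \to b) since s2 fails \neg (a \to b).
So the root s0 does not force ((b \to (b \to a)) \lor (a \to \neg b)) \to (\neg (a \to b) \land ((a \to b) \to b)); the model is a countermodel.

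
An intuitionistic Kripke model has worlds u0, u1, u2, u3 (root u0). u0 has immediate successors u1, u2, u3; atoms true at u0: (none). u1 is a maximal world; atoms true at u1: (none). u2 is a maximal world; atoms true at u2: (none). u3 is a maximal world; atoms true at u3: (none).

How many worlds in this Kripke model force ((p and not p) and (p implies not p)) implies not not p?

u0: forces it.
u1: forces it.
u2: forces it.
u3: forces it.
Worlds forcing the formula: {u0, u1, u2, u3}.

4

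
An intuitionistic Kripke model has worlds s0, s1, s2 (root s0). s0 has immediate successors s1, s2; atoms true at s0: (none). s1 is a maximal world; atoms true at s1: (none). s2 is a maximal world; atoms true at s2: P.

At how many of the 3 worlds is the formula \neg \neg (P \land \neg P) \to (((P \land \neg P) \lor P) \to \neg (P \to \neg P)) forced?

3

s0: forces it.
s1: forces it.
s2: forces it.
Worlds forcing the formula: {s0, s1, s2}.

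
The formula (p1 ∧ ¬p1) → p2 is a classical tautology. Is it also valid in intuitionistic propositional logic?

Yes

This is an instance of ex falso quodlibet, which is intuitionistically derivable.
No world can force both p1 and ¬p1, so the antecedent p1 ∧ ¬p1 is never forced and the implication holds vacuously at every world.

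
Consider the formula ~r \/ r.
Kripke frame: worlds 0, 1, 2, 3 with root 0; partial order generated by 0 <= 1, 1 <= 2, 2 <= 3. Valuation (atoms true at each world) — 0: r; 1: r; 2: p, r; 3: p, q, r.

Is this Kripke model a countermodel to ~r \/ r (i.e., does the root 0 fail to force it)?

No

0 ||- ~r \/ r via the disjunct r.
So the root 0 forces ~r \/ r; the model is not a countermodel.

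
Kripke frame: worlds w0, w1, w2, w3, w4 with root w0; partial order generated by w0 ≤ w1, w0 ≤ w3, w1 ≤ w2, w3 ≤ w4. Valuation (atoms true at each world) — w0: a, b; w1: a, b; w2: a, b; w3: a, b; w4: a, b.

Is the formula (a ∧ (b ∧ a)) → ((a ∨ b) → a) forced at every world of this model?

Yes

w0 ⊩ (a ∧ (b ∧ a)) → ((a ∨ b) → a): every world accessible from w0 that forces a ∧ (b ∧ a) (namely w0, w1, w2, w3, w4) also forces (a ∨ b) → a.
Since the root w0 forces (a ∧ (b ∧ a)) → ((a ∨ b) → a) and forcing is persistent (monotone upward), every world forces it.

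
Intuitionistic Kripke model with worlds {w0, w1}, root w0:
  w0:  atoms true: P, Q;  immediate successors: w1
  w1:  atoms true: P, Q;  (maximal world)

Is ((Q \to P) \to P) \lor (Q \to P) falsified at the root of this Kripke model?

w0 \Vdash ((Q \to P) \to P) \lor (Q \to P) via the disjunct (Q \to P) \to P.
So the root w0 forces ((Q \to P) \to P) \lor (Q \to P); the model is not a countermodel.

No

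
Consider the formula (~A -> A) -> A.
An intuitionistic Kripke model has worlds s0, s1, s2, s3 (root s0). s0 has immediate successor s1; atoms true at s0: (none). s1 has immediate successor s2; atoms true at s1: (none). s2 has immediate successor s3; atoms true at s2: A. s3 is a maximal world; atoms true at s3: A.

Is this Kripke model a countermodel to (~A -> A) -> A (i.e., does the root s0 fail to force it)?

s0 ||-/- (~A -> A) -> A: already at s0 itself, s0 ||- ~A -> A but s0 ||-/- A.
s0 lacks atom A, so s0 ||-/- A.
So the root s0 does not force (~A -> A) -> A; the model is a countermodel.

Yes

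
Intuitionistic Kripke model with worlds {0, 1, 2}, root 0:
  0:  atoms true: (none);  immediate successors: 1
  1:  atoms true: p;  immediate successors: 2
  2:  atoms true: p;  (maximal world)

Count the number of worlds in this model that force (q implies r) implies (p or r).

0: does not force it — 0 does not force (q implies r) implies (p or r): already at 0 itself, 0 forces q implies r but 0 does not force p or r.
1: forces it.
2: forces it.
Worlds forcing the formula: {1, 2}.

2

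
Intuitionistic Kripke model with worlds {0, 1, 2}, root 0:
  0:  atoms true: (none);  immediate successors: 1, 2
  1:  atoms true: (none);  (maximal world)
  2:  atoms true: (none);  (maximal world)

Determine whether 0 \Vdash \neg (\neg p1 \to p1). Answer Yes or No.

Yes

0 \Vdash \neg (\neg p1 \to p1): no world accessible from 0 forces \neg p1 \to p1.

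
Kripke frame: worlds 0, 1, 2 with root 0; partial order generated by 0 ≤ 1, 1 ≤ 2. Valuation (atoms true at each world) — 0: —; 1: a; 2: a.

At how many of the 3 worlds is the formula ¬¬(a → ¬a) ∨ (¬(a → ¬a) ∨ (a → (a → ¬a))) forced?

3

0: forces it.
1: forces it.
2: forces it.
Worlds forcing the formula: {0, 1, 2}.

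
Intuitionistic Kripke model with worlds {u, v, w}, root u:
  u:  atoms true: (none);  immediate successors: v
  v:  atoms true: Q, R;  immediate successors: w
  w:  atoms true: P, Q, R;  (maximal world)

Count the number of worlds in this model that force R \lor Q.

u: does not force it — u \nVdash R \lor Q: neither disjunct is forced at u.
v: forces it.
w: forces it.
Worlds forcing the formula: {v, w}.

2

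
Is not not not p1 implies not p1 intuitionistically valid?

This is triple-negation reduction, which is intuitionistically derivable.
Assume not not not p1 and suppose p1. Then not not p1 (double-negation introduction), contradicting not not not p1. So not p1.

Yes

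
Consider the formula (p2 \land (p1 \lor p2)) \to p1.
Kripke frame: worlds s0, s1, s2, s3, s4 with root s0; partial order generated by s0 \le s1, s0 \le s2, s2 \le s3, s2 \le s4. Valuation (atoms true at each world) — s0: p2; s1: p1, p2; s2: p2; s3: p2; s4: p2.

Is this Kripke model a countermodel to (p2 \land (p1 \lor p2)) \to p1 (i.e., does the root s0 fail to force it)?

Yes

s0 \nVdash (p2 \land (p1 \lor p2)) \to p1: already at s0 itself, s0 \Vdash p2 \land (p1 \lor p2) but s0 \nVdash p1.
s0 lacks atom p1, so s0 \nVdash p1.
So the root s0 does not force (p2 \land (p1 \lor p2)) \to p1; the model is a countermodel.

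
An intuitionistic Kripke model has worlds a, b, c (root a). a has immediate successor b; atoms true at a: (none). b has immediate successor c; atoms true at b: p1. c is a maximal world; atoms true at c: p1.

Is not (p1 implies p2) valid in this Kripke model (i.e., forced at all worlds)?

Yes

a forces not (p1 implies p2): no world accessible from a forces p1 implies p2.
Since the root a forces not (p1 implies p2) and forcing is persistent (monotone upward), every world forces it.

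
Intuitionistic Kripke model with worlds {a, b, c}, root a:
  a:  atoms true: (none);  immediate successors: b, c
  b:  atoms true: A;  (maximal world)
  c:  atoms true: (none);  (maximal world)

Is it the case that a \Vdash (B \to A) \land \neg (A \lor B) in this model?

a \nVdash (B \to A) \land \neg (A \lor B) since a fails \neg (A \lor B).

No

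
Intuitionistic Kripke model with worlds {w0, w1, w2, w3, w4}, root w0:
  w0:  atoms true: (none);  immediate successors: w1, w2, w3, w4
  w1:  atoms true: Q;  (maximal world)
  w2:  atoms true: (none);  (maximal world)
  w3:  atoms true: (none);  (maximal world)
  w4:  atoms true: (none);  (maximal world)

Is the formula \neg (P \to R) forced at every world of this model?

No

Not every world: w0 \nVdash \neg (P \to R).
w0 \nVdash \neg (P \to R) since w0 is accessible from w0 and w0 \Vdash P \to R.
w0 \Vdash P \to R vacuously: no world accessible from w0 forces the antecedent P.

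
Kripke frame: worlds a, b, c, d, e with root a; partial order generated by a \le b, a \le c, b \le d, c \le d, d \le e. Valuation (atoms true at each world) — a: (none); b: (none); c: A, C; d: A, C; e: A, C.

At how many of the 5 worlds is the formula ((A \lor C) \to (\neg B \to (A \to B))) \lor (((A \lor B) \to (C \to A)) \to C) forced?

3

a: does not force it — a \nVdash ((A \lor C) \to (\neg B \to (A \to B))) \lor (((A \lor B) \to (C \to A)) \to C): neither disjunct is forced at a.
b: does not force it — b \nVdash ((A \lor C) \to (\neg B \to (A \to B))) \lor (((A \lor B) \to (C \to A)) \to C): neither disjunct is forced at b.
c: forces it.
d: forces it.
e: forces it.
Worlds forcing the formula: {c, d, e}.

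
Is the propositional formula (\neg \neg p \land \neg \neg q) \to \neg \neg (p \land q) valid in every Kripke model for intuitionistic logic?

This is the distribution of double negation over conjunction, which is intuitionistically derivable.
Assume \neg \neg p, \neg \neg q, and \neg (p \land q). From p we'd get \neg q (since p \land q is refuted), contradicting \neg \neg q; so \neg p, contradicting \neg \neg p.

Yes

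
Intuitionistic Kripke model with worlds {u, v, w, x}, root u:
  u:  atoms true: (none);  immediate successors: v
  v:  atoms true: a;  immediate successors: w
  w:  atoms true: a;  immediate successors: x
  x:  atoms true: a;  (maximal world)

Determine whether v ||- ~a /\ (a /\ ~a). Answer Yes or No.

v ||-/- ~a /\ (a /\ ~a) since v fails ~a.

No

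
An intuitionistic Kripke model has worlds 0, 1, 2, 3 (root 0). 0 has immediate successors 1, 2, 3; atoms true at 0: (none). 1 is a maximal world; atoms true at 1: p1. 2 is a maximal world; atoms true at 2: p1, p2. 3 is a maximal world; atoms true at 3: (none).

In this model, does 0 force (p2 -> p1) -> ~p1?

0 ||-/- (p2 -> p1) -> ~p1: already at 0 itself, 0 ||- p2 -> p1 but 0 ||-/- ~p1.
0 ||-/- ~p1 since 1 is accessible from 0 and 1 ||- p1.

No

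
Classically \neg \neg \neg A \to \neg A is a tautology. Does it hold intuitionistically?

This is triple-negation reduction, which is intuitionistically derivable.
Assume \neg \neg \neg A and suppose A. Then \neg \neg A (double-negation introduction), contradicting \neg \neg \neg A. So \neg A.

Yes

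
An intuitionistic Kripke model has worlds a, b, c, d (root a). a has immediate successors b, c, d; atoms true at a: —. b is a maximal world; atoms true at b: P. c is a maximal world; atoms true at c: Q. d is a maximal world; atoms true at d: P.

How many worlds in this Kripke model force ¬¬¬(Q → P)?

a: does not force it — a ⊮ ¬¬¬(Q → P) since b is accessible from a and b ⊩ ¬¬(Q → P).
b: does not force it — b ⊮ ¬¬¬(Q → P) since b is accessible from b and b ⊩ ¬¬(Q → P).
c: forces it.
d: does not force it — d ⊮ ¬¬¬(Q → P) since d is accessible from d and d ⊩ ¬¬(Q → P).
Worlds forcing the formula: {c}.

1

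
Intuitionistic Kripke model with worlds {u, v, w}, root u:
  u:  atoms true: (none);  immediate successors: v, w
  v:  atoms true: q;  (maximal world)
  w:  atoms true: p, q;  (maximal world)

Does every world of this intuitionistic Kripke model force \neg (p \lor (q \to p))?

No

Not every world: u \nVdash \neg (p \lor (q \to p)).
u \nVdash \neg (p \lor (q \to p)) since w is accessible from u and w \Vdash p \lor (q \to p).
w \Vdash p \lor (q \to p) via the disjunct p.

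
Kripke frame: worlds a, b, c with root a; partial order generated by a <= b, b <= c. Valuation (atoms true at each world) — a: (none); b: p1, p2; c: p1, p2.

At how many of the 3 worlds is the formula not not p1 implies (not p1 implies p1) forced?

3

a: forces it.
b: forces it.
c: forces it.
Worlds forcing the formula: {a, b, c}.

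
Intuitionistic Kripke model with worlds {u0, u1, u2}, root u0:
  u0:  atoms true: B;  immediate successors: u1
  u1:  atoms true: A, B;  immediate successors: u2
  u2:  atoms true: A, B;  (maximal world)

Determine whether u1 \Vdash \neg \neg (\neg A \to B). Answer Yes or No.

Yes

u1 \Vdash \neg \neg (\neg A \to B): no world accessible from u1 forces \neg (\neg A \to B).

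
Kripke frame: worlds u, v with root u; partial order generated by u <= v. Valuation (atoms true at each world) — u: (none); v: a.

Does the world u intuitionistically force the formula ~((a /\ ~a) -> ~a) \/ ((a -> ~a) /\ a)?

No

u ||-/- ~((a /\ ~a) -> ~a) \/ ((a -> ~a) /\ a): neither disjunct is forced at u.
u ||-/- ~((a /\ ~a) -> ~a) since u is accessible from u and u ||- (a /\ ~a) -> ~a.
u ||- (a /\ ~a) -> ~a vacuously: no world accessible from u forces the antecedent a /\ ~a.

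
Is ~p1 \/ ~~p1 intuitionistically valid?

This is the weak law of excluded middle, which is not intuitionistically valid.
A Kripke countermodel: worlds w0, w1, w2; order generated by w0 <= w1, w0 <= w2; atoms true at each world — w0:{}; w1:{p1}; w2:{}.
w0 ||-/- ~p1 \/ ~~p1: neither disjunct is forced at w0.
w0 ||-/- ~p1 since w1 is accessible from w0 and w1 ||- p1.
So the root w0 does not force the formula.

No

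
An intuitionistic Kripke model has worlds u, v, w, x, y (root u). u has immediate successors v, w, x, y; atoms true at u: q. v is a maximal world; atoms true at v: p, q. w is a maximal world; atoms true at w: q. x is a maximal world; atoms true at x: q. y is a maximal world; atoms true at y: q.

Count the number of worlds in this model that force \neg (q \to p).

u: does not force it — u \nVdash \neg (q \to p) since v is accessible from u and v \Vdash q \to p.
v: does not force it.
w: forces it.
x: forces it.
y: forces it.
Worlds forcing the formula: {w, x, y}.

3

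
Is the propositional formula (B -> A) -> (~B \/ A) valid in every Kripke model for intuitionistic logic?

No

This is the material-implication-as-disjunction principle, which is not intuitionistically valid.
A Kripke countermodel: worlds a, b; order generated by a <= b; atoms true at each world — a:{}; b:{A,B}.
a ||-/- (B -> A) -> (~B \/ A): already at a itself, a ||- B -> A but a ||-/- ~B \/ A.
a ||-/- ~B \/ A: neither disjunct is forced at a.
a ||-/- ~B since b is accessible from a and b ||- B.
So the root a does not force the formula.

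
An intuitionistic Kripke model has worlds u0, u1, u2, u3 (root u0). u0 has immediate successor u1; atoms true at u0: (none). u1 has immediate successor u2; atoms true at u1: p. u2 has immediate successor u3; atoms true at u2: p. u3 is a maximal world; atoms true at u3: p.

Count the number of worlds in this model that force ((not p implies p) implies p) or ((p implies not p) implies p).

u0: forces it.
u1: forces it.
u2: forces it.
u3: forces it.
Worlds forcing the formula: {u0, u1, u2, u3}.

4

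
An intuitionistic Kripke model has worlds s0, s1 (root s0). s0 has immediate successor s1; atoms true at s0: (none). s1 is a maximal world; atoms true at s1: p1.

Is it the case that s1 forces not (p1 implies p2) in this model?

s1 forces not (p1 implies p2): no world accessible from s1 forces p1 implies p2.

Yes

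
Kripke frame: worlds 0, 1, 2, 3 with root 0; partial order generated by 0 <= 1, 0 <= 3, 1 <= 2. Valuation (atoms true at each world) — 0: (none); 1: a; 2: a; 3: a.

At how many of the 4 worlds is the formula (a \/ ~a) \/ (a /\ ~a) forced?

3

0: does not force it — 0 ||-/- (a \/ ~a) \/ (a /\ ~a): neither disjunct is forced at 0.
1: forces it.
2: forces it.
3: forces it.
Worlds forcing the formula: {1, 2, 3}.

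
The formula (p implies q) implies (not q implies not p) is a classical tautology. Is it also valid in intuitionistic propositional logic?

Yes

This is the forward direction of contraposition, which is intuitionistically derivable.
Assume p implies q and not q. If p held then q would follow, contradicting not q; so not p.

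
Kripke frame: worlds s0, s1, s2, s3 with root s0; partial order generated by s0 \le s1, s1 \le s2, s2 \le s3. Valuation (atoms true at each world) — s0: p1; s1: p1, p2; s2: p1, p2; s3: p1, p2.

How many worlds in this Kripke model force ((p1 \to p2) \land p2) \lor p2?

3

s0: does not force it — s0 \nVdash ((p1 \to p2) \land p2) \lor p2: neither disjunct is forced at s0.
s1: forces it.
s2: forces it.
s3: forces it.
Worlds forcing the formula: {s1, s2, s3}.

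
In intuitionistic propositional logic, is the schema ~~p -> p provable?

This is double-negation elimination, which is not intuitionistically valid.
A Kripke countermodel: worlds s0, s1; order generated by s0 <= s1; atoms true at each world — s0:{}; s1:{p}.
s0 ||-/- ~~p -> p: already at s0 itself, s0 ||- ~~p but s0 ||-/- p.
s0 lacks atom p, so s0 ||-/- p.
So the root s0 does not force the formula.

No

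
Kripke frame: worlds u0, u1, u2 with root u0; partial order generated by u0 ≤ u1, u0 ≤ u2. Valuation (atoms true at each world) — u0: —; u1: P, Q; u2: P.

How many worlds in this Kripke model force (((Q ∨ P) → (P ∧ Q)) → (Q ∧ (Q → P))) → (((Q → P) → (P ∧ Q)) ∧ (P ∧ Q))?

u0: does not force it — u0 ⊮ (((Q ∨ P) → (P ∧ Q)) → (Q ∧ (Q → P))) → (((Q → P) → (P ∧ Q)) ∧ (P ∧ Q)): already at u0 itself, u0 ⊩ ((Q ∨ P) → (P ∧ Q)) → (Q ∧ (Q → P)) but u0 ⊮ ((Q → P) → (P ∧ Q)) ∧ (P ∧ Q).
u1: forces it.
u2: does not force it — u2 ⊮ (((Q ∨ P) → (P ∧ Q)) → (Q ∧ (Q → P))) → (((Q → P) → (P ∧ Q)) ∧ (P ∧ Q)): already at u2 itself, u2 ⊩ ((Q ∨ P) → (P ∧ Q)) → (Q ∧ (Q → P)) but u2 ⊮ ((Q → P) → (P ∧ Q)) ∧ (P ∧ Q).
Worlds forcing the formula: {u1}.

1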